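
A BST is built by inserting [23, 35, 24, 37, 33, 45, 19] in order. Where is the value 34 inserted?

Starting tree (level order): [23, 19, 35, None, None, 24, 37, None, 33, None, 45]
Insertion path: 23 -> 35 -> 24 -> 33
Result: insert 34 as right child of 33
Final tree (level order): [23, 19, 35, None, None, 24, 37, None, 33, None, 45, None, 34]


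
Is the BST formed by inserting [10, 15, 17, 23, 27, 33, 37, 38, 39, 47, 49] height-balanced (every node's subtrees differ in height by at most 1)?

Tree (level-order array): [10, None, 15, None, 17, None, 23, None, 27, None, 33, None, 37, None, 38, None, 39, None, 47, None, 49]
Definition: a tree is height-balanced if, at every node, |h(left) - h(right)| <= 1 (empty subtree has height -1).
Bottom-up per-node check:
  node 49: h_left=-1, h_right=-1, diff=0 [OK], height=0
  node 47: h_left=-1, h_right=0, diff=1 [OK], height=1
  node 39: h_left=-1, h_right=1, diff=2 [FAIL (|-1-1|=2 > 1)], height=2
  node 38: h_left=-1, h_right=2, diff=3 [FAIL (|-1-2|=3 > 1)], height=3
  node 37: h_left=-1, h_right=3, diff=4 [FAIL (|-1-3|=4 > 1)], height=4
  node 33: h_left=-1, h_right=4, diff=5 [FAIL (|-1-4|=5 > 1)], height=5
  node 27: h_left=-1, h_right=5, diff=6 [FAIL (|-1-5|=6 > 1)], height=6
  node 23: h_left=-1, h_right=6, diff=7 [FAIL (|-1-6|=7 > 1)], height=7
  node 17: h_left=-1, h_right=7, diff=8 [FAIL (|-1-7|=8 > 1)], height=8
  node 15: h_left=-1, h_right=8, diff=9 [FAIL (|-1-8|=9 > 1)], height=9
  node 10: h_left=-1, h_right=9, diff=10 [FAIL (|-1-9|=10 > 1)], height=10
Node 39 violates the condition: |-1 - 1| = 2 > 1.
Result: Not balanced


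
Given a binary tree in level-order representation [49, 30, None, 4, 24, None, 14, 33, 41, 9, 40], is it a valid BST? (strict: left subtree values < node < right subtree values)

Level-order array: [49, 30, None, 4, 24, None, 14, 33, 41, 9, 40]
Validate using subtree bounds (lo, hi): at each node, require lo < value < hi,
then recurse left with hi=value and right with lo=value.
Preorder trace (stopping at first violation):
  at node 49 with bounds (-inf, +inf): OK
  at node 30 with bounds (-inf, 49): OK
  at node 4 with bounds (-inf, 30): OK
  at node 14 with bounds (4, 30): OK
  at node 9 with bounds (4, 14): OK
  at node 40 with bounds (14, 30): VIOLATION
Node 40 violates its bound: not (14 < 40 < 30).
Result: Not a valid BST


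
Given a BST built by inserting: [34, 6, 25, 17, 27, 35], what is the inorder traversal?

Tree insertion order: [34, 6, 25, 17, 27, 35]
Tree (level-order array): [34, 6, 35, None, 25, None, None, 17, 27]
Inorder traversal: [6, 17, 25, 27, 34, 35]


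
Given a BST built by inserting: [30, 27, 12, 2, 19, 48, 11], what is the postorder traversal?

Tree insertion order: [30, 27, 12, 2, 19, 48, 11]
Tree (level-order array): [30, 27, 48, 12, None, None, None, 2, 19, None, 11]
Postorder traversal: [11, 2, 19, 12, 27, 48, 30]


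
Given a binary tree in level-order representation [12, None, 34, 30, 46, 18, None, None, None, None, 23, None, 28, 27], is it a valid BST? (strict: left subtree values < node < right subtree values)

Level-order array: [12, None, 34, 30, 46, 18, None, None, None, None, 23, None, 28, 27]
Validate using subtree bounds (lo, hi): at each node, require lo < value < hi,
then recurse left with hi=value and right with lo=value.
Preorder trace (stopping at first violation):
  at node 12 with bounds (-inf, +inf): OK
  at node 34 with bounds (12, +inf): OK
  at node 30 with bounds (12, 34): OK
  at node 18 with bounds (12, 30): OK
  at node 23 with bounds (18, 30): OK
  at node 28 with bounds (23, 30): OK
  at node 27 with bounds (23, 28): OK
  at node 46 with bounds (34, +inf): OK
No violation found at any node.
Result: Valid BST


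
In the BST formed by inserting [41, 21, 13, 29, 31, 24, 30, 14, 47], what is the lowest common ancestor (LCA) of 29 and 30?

Tree insertion order: [41, 21, 13, 29, 31, 24, 30, 14, 47]
Tree (level-order array): [41, 21, 47, 13, 29, None, None, None, 14, 24, 31, None, None, None, None, 30]
In a BST, the LCA of p=29, q=30 is the first node v on the
root-to-leaf path with p <= v <= q (go left if both < v, right if both > v).
Walk from root:
  at 41: both 29 and 30 < 41, go left
  at 21: both 29 and 30 > 21, go right
  at 29: 29 <= 29 <= 30, this is the LCA
LCA = 29


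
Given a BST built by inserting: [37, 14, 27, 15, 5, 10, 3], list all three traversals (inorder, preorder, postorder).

Tree insertion order: [37, 14, 27, 15, 5, 10, 3]
Tree (level-order array): [37, 14, None, 5, 27, 3, 10, 15]
Inorder (L, root, R): [3, 5, 10, 14, 15, 27, 37]
Preorder (root, L, R): [37, 14, 5, 3, 10, 27, 15]
Postorder (L, R, root): [3, 10, 5, 15, 27, 14, 37]


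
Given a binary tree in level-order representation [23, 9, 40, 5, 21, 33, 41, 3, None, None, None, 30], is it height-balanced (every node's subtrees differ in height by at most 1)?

Tree (level-order array): [23, 9, 40, 5, 21, 33, 41, 3, None, None, None, 30]
Definition: a tree is height-balanced if, at every node, |h(left) - h(right)| <= 1 (empty subtree has height -1).
Bottom-up per-node check:
  node 3: h_left=-1, h_right=-1, diff=0 [OK], height=0
  node 5: h_left=0, h_right=-1, diff=1 [OK], height=1
  node 21: h_left=-1, h_right=-1, diff=0 [OK], height=0
  node 9: h_left=1, h_right=0, diff=1 [OK], height=2
  node 30: h_left=-1, h_right=-1, diff=0 [OK], height=0
  node 33: h_left=0, h_right=-1, diff=1 [OK], height=1
  node 41: h_left=-1, h_right=-1, diff=0 [OK], height=0
  node 40: h_left=1, h_right=0, diff=1 [OK], height=2
  node 23: h_left=2, h_right=2, diff=0 [OK], height=3
All nodes satisfy the balance condition.
Result: Balanced


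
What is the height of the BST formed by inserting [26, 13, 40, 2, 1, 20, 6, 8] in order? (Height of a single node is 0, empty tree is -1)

Insertion order: [26, 13, 40, 2, 1, 20, 6, 8]
Tree (level-order array): [26, 13, 40, 2, 20, None, None, 1, 6, None, None, None, None, None, 8]
Compute height bottom-up (empty subtree = -1):
  height(1) = 1 + max(-1, -1) = 0
  height(8) = 1 + max(-1, -1) = 0
  height(6) = 1 + max(-1, 0) = 1
  height(2) = 1 + max(0, 1) = 2
  height(20) = 1 + max(-1, -1) = 0
  height(13) = 1 + max(2, 0) = 3
  height(40) = 1 + max(-1, -1) = 0
  height(26) = 1 + max(3, 0) = 4
Height = 4


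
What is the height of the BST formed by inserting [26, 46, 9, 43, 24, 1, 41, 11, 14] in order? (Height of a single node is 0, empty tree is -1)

Insertion order: [26, 46, 9, 43, 24, 1, 41, 11, 14]
Tree (level-order array): [26, 9, 46, 1, 24, 43, None, None, None, 11, None, 41, None, None, 14]
Compute height bottom-up (empty subtree = -1):
  height(1) = 1 + max(-1, -1) = 0
  height(14) = 1 + max(-1, -1) = 0
  height(11) = 1 + max(-1, 0) = 1
  height(24) = 1 + max(1, -1) = 2
  height(9) = 1 + max(0, 2) = 3
  height(41) = 1 + max(-1, -1) = 0
  height(43) = 1 + max(0, -1) = 1
  height(46) = 1 + max(1, -1) = 2
  height(26) = 1 + max(3, 2) = 4
Height = 4


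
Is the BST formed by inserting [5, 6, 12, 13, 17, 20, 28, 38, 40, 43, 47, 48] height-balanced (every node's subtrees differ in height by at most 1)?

Tree (level-order array): [5, None, 6, None, 12, None, 13, None, 17, None, 20, None, 28, None, 38, None, 40, None, 43, None, 47, None, 48]
Definition: a tree is height-balanced if, at every node, |h(left) - h(right)| <= 1 (empty subtree has height -1).
Bottom-up per-node check:
  node 48: h_left=-1, h_right=-1, diff=0 [OK], height=0
  node 47: h_left=-1, h_right=0, diff=1 [OK], height=1
  node 43: h_left=-1, h_right=1, diff=2 [FAIL (|-1-1|=2 > 1)], height=2
  node 40: h_left=-1, h_right=2, diff=3 [FAIL (|-1-2|=3 > 1)], height=3
  node 38: h_left=-1, h_right=3, diff=4 [FAIL (|-1-3|=4 > 1)], height=4
  node 28: h_left=-1, h_right=4, diff=5 [FAIL (|-1-4|=5 > 1)], height=5
  node 20: h_left=-1, h_right=5, diff=6 [FAIL (|-1-5|=6 > 1)], height=6
  node 17: h_left=-1, h_right=6, diff=7 [FAIL (|-1-6|=7 > 1)], height=7
  node 13: h_left=-1, h_right=7, diff=8 [FAIL (|-1-7|=8 > 1)], height=8
  node 12: h_left=-1, h_right=8, diff=9 [FAIL (|-1-8|=9 > 1)], height=9
  node 6: h_left=-1, h_right=9, diff=10 [FAIL (|-1-9|=10 > 1)], height=10
  node 5: h_left=-1, h_right=10, diff=11 [FAIL (|-1-10|=11 > 1)], height=11
Node 43 violates the condition: |-1 - 1| = 2 > 1.
Result: Not balanced


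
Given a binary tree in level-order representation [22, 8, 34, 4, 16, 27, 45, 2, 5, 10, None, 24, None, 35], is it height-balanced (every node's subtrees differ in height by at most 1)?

Tree (level-order array): [22, 8, 34, 4, 16, 27, 45, 2, 5, 10, None, 24, None, 35]
Definition: a tree is height-balanced if, at every node, |h(left) - h(right)| <= 1 (empty subtree has height -1).
Bottom-up per-node check:
  node 2: h_left=-1, h_right=-1, diff=0 [OK], height=0
  node 5: h_left=-1, h_right=-1, diff=0 [OK], height=0
  node 4: h_left=0, h_right=0, diff=0 [OK], height=1
  node 10: h_left=-1, h_right=-1, diff=0 [OK], height=0
  node 16: h_left=0, h_right=-1, diff=1 [OK], height=1
  node 8: h_left=1, h_right=1, diff=0 [OK], height=2
  node 24: h_left=-1, h_right=-1, diff=0 [OK], height=0
  node 27: h_left=0, h_right=-1, diff=1 [OK], height=1
  node 35: h_left=-1, h_right=-1, diff=0 [OK], height=0
  node 45: h_left=0, h_right=-1, diff=1 [OK], height=1
  node 34: h_left=1, h_right=1, diff=0 [OK], height=2
  node 22: h_left=2, h_right=2, diff=0 [OK], height=3
All nodes satisfy the balance condition.
Result: Balanced


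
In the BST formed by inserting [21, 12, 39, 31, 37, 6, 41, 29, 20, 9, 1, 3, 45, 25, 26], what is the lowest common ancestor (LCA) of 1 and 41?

Tree insertion order: [21, 12, 39, 31, 37, 6, 41, 29, 20, 9, 1, 3, 45, 25, 26]
Tree (level-order array): [21, 12, 39, 6, 20, 31, 41, 1, 9, None, None, 29, 37, None, 45, None, 3, None, None, 25, None, None, None, None, None, None, None, None, 26]
In a BST, the LCA of p=1, q=41 is the first node v on the
root-to-leaf path with p <= v <= q (go left if both < v, right if both > v).
Walk from root:
  at 21: 1 <= 21 <= 41, this is the LCA
LCA = 21


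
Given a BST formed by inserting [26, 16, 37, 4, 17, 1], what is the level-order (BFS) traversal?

Tree insertion order: [26, 16, 37, 4, 17, 1]
Tree (level-order array): [26, 16, 37, 4, 17, None, None, 1]
BFS from the root, enqueuing left then right child of each popped node:
  queue [26] -> pop 26, enqueue [16, 37], visited so far: [26]
  queue [16, 37] -> pop 16, enqueue [4, 17], visited so far: [26, 16]
  queue [37, 4, 17] -> pop 37, enqueue [none], visited so far: [26, 16, 37]
  queue [4, 17] -> pop 4, enqueue [1], visited so far: [26, 16, 37, 4]
  queue [17, 1] -> pop 17, enqueue [none], visited so far: [26, 16, 37, 4, 17]
  queue [1] -> pop 1, enqueue [none], visited so far: [26, 16, 37, 4, 17, 1]
Result: [26, 16, 37, 4, 17, 1]


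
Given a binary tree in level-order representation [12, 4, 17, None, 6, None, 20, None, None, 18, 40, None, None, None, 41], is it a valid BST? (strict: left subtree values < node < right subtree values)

Level-order array: [12, 4, 17, None, 6, None, 20, None, None, 18, 40, None, None, None, 41]
Validate using subtree bounds (lo, hi): at each node, require lo < value < hi,
then recurse left with hi=value and right with lo=value.
Preorder trace (stopping at first violation):
  at node 12 with bounds (-inf, +inf): OK
  at node 4 with bounds (-inf, 12): OK
  at node 6 with bounds (4, 12): OK
  at node 17 with bounds (12, +inf): OK
  at node 20 with bounds (17, +inf): OK
  at node 18 with bounds (17, 20): OK
  at node 40 with bounds (20, +inf): OK
  at node 41 with bounds (40, +inf): OK
No violation found at any node.
Result: Valid BST


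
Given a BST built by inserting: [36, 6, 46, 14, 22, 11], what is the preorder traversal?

Tree insertion order: [36, 6, 46, 14, 22, 11]
Tree (level-order array): [36, 6, 46, None, 14, None, None, 11, 22]
Preorder traversal: [36, 6, 14, 11, 22, 46]


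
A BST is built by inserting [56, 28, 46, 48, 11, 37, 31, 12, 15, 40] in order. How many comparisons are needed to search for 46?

Search path for 46: 56 -> 28 -> 46
Found: True
Comparisons: 3


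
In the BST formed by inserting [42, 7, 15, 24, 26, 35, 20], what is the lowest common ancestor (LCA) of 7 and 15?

Tree insertion order: [42, 7, 15, 24, 26, 35, 20]
Tree (level-order array): [42, 7, None, None, 15, None, 24, 20, 26, None, None, None, 35]
In a BST, the LCA of p=7, q=15 is the first node v on the
root-to-leaf path with p <= v <= q (go left if both < v, right if both > v).
Walk from root:
  at 42: both 7 and 15 < 42, go left
  at 7: 7 <= 7 <= 15, this is the LCA
LCA = 7


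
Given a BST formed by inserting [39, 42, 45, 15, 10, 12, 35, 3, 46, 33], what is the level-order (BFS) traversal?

Tree insertion order: [39, 42, 45, 15, 10, 12, 35, 3, 46, 33]
Tree (level-order array): [39, 15, 42, 10, 35, None, 45, 3, 12, 33, None, None, 46]
BFS from the root, enqueuing left then right child of each popped node:
  queue [39] -> pop 39, enqueue [15, 42], visited so far: [39]
  queue [15, 42] -> pop 15, enqueue [10, 35], visited so far: [39, 15]
  queue [42, 10, 35] -> pop 42, enqueue [45], visited so far: [39, 15, 42]
  queue [10, 35, 45] -> pop 10, enqueue [3, 12], visited so far: [39, 15, 42, 10]
  queue [35, 45, 3, 12] -> pop 35, enqueue [33], visited so far: [39, 15, 42, 10, 35]
  queue [45, 3, 12, 33] -> pop 45, enqueue [46], visited so far: [39, 15, 42, 10, 35, 45]
  queue [3, 12, 33, 46] -> pop 3, enqueue [none], visited so far: [39, 15, 42, 10, 35, 45, 3]
  queue [12, 33, 46] -> pop 12, enqueue [none], visited so far: [39, 15, 42, 10, 35, 45, 3, 12]
  queue [33, 46] -> pop 33, enqueue [none], visited so far: [39, 15, 42, 10, 35, 45, 3, 12, 33]
  queue [46] -> pop 46, enqueue [none], visited so far: [39, 15, 42, 10, 35, 45, 3, 12, 33, 46]
Result: [39, 15, 42, 10, 35, 45, 3, 12, 33, 46]


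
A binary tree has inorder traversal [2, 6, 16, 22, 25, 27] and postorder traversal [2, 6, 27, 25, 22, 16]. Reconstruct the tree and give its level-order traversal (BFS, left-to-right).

Inorder:   [2, 6, 16, 22, 25, 27]
Postorder: [2, 6, 27, 25, 22, 16]
Algorithm: postorder visits root last, so walk postorder right-to-left;
each value is the root of the current inorder slice — split it at that
value, recurse on the right subtree first, then the left.
Recursive splits:
  root=16; inorder splits into left=[2, 6], right=[22, 25, 27]
  root=22; inorder splits into left=[], right=[25, 27]
  root=25; inorder splits into left=[], right=[27]
  root=27; inorder splits into left=[], right=[]
  root=6; inorder splits into left=[2], right=[]
  root=2; inorder splits into left=[], right=[]
Reconstructed level-order: [16, 6, 22, 2, 25, 27]


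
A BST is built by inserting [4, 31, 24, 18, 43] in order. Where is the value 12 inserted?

Starting tree (level order): [4, None, 31, 24, 43, 18]
Insertion path: 4 -> 31 -> 24 -> 18
Result: insert 12 as left child of 18
Final tree (level order): [4, None, 31, 24, 43, 18, None, None, None, 12]


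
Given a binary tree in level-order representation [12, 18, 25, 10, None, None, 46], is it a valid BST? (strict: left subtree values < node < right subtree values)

Level-order array: [12, 18, 25, 10, None, None, 46]
Validate using subtree bounds (lo, hi): at each node, require lo < value < hi,
then recurse left with hi=value and right with lo=value.
Preorder trace (stopping at first violation):
  at node 12 with bounds (-inf, +inf): OK
  at node 18 with bounds (-inf, 12): VIOLATION
Node 18 violates its bound: not (-inf < 18 < 12).
Result: Not a valid BST


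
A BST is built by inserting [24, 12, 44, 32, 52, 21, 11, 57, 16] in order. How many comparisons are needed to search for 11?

Search path for 11: 24 -> 12 -> 11
Found: True
Comparisons: 3


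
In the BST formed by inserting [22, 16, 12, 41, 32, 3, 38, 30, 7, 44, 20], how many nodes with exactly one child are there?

Tree built from: [22, 16, 12, 41, 32, 3, 38, 30, 7, 44, 20]
Tree (level-order array): [22, 16, 41, 12, 20, 32, 44, 3, None, None, None, 30, 38, None, None, None, 7]
Rule: These are nodes with exactly 1 non-null child.
Per-node child counts:
  node 22: 2 child(ren)
  node 16: 2 child(ren)
  node 12: 1 child(ren)
  node 3: 1 child(ren)
  node 7: 0 child(ren)
  node 20: 0 child(ren)
  node 41: 2 child(ren)
  node 32: 2 child(ren)
  node 30: 0 child(ren)
  node 38: 0 child(ren)
  node 44: 0 child(ren)
Matching nodes: [12, 3]
Count of nodes with exactly one child: 2


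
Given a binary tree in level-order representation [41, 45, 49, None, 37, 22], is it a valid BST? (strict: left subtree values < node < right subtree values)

Level-order array: [41, 45, 49, None, 37, 22]
Validate using subtree bounds (lo, hi): at each node, require lo < value < hi,
then recurse left with hi=value and right with lo=value.
Preorder trace (stopping at first violation):
  at node 41 with bounds (-inf, +inf): OK
  at node 45 with bounds (-inf, 41): VIOLATION
Node 45 violates its bound: not (-inf < 45 < 41).
Result: Not a valid BST


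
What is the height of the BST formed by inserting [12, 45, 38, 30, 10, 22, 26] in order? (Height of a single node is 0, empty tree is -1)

Insertion order: [12, 45, 38, 30, 10, 22, 26]
Tree (level-order array): [12, 10, 45, None, None, 38, None, 30, None, 22, None, None, 26]
Compute height bottom-up (empty subtree = -1):
  height(10) = 1 + max(-1, -1) = 0
  height(26) = 1 + max(-1, -1) = 0
  height(22) = 1 + max(-1, 0) = 1
  height(30) = 1 + max(1, -1) = 2
  height(38) = 1 + max(2, -1) = 3
  height(45) = 1 + max(3, -1) = 4
  height(12) = 1 + max(0, 4) = 5
Height = 5


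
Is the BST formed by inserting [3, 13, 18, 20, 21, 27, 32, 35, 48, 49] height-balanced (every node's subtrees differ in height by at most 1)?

Tree (level-order array): [3, None, 13, None, 18, None, 20, None, 21, None, 27, None, 32, None, 35, None, 48, None, 49]
Definition: a tree is height-balanced if, at every node, |h(left) - h(right)| <= 1 (empty subtree has height -1).
Bottom-up per-node check:
  node 49: h_left=-1, h_right=-1, diff=0 [OK], height=0
  node 48: h_left=-1, h_right=0, diff=1 [OK], height=1
  node 35: h_left=-1, h_right=1, diff=2 [FAIL (|-1-1|=2 > 1)], height=2
  node 32: h_left=-1, h_right=2, diff=3 [FAIL (|-1-2|=3 > 1)], height=3
  node 27: h_left=-1, h_right=3, diff=4 [FAIL (|-1-3|=4 > 1)], height=4
  node 21: h_left=-1, h_right=4, diff=5 [FAIL (|-1-4|=5 > 1)], height=5
  node 20: h_left=-1, h_right=5, diff=6 [FAIL (|-1-5|=6 > 1)], height=6
  node 18: h_left=-1, h_right=6, diff=7 [FAIL (|-1-6|=7 > 1)], height=7
  node 13: h_left=-1, h_right=7, diff=8 [FAIL (|-1-7|=8 > 1)], height=8
  node 3: h_left=-1, h_right=8, diff=9 [FAIL (|-1-8|=9 > 1)], height=9
Node 35 violates the condition: |-1 - 1| = 2 > 1.
Result: Not balanced


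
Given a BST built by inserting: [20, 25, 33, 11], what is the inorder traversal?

Tree insertion order: [20, 25, 33, 11]
Tree (level-order array): [20, 11, 25, None, None, None, 33]
Inorder traversal: [11, 20, 25, 33]


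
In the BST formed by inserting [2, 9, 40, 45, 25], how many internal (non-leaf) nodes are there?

Tree built from: [2, 9, 40, 45, 25]
Tree (level-order array): [2, None, 9, None, 40, 25, 45]
Rule: An internal node has at least one child.
Per-node child counts:
  node 2: 1 child(ren)
  node 9: 1 child(ren)
  node 40: 2 child(ren)
  node 25: 0 child(ren)
  node 45: 0 child(ren)
Matching nodes: [2, 9, 40]
Count of internal (non-leaf) nodes: 3


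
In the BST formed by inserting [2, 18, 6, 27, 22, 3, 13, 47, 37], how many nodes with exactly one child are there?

Tree built from: [2, 18, 6, 27, 22, 3, 13, 47, 37]
Tree (level-order array): [2, None, 18, 6, 27, 3, 13, 22, 47, None, None, None, None, None, None, 37]
Rule: These are nodes with exactly 1 non-null child.
Per-node child counts:
  node 2: 1 child(ren)
  node 18: 2 child(ren)
  node 6: 2 child(ren)
  node 3: 0 child(ren)
  node 13: 0 child(ren)
  node 27: 2 child(ren)
  node 22: 0 child(ren)
  node 47: 1 child(ren)
  node 37: 0 child(ren)
Matching nodes: [2, 47]
Count of nodes with exactly one child: 2


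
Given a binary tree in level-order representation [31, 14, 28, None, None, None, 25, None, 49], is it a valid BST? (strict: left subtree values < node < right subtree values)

Level-order array: [31, 14, 28, None, None, None, 25, None, 49]
Validate using subtree bounds (lo, hi): at each node, require lo < value < hi,
then recurse left with hi=value and right with lo=value.
Preorder trace (stopping at first violation):
  at node 31 with bounds (-inf, +inf): OK
  at node 14 with bounds (-inf, 31): OK
  at node 28 with bounds (31, +inf): VIOLATION
Node 28 violates its bound: not (31 < 28 < +inf).
Result: Not a valid BST


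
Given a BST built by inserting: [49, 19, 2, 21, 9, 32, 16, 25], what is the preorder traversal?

Tree insertion order: [49, 19, 2, 21, 9, 32, 16, 25]
Tree (level-order array): [49, 19, None, 2, 21, None, 9, None, 32, None, 16, 25]
Preorder traversal: [49, 19, 2, 9, 16, 21, 32, 25]


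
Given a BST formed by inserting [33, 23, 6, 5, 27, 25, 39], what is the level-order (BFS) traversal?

Tree insertion order: [33, 23, 6, 5, 27, 25, 39]
Tree (level-order array): [33, 23, 39, 6, 27, None, None, 5, None, 25]
BFS from the root, enqueuing left then right child of each popped node:
  queue [33] -> pop 33, enqueue [23, 39], visited so far: [33]
  queue [23, 39] -> pop 23, enqueue [6, 27], visited so far: [33, 23]
  queue [39, 6, 27] -> pop 39, enqueue [none], visited so far: [33, 23, 39]
  queue [6, 27] -> pop 6, enqueue [5], visited so far: [33, 23, 39, 6]
  queue [27, 5] -> pop 27, enqueue [25], visited so far: [33, 23, 39, 6, 27]
  queue [5, 25] -> pop 5, enqueue [none], visited so far: [33, 23, 39, 6, 27, 5]
  queue [25] -> pop 25, enqueue [none], visited so far: [33, 23, 39, 6, 27, 5, 25]
Result: [33, 23, 39, 6, 27, 5, 25]


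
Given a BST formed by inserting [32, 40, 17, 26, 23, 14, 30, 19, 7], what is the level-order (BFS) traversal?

Tree insertion order: [32, 40, 17, 26, 23, 14, 30, 19, 7]
Tree (level-order array): [32, 17, 40, 14, 26, None, None, 7, None, 23, 30, None, None, 19]
BFS from the root, enqueuing left then right child of each popped node:
  queue [32] -> pop 32, enqueue [17, 40], visited so far: [32]
  queue [17, 40] -> pop 17, enqueue [14, 26], visited so far: [32, 17]
  queue [40, 14, 26] -> pop 40, enqueue [none], visited so far: [32, 17, 40]
  queue [14, 26] -> pop 14, enqueue [7], visited so far: [32, 17, 40, 14]
  queue [26, 7] -> pop 26, enqueue [23, 30], visited so far: [32, 17, 40, 14, 26]
  queue [7, 23, 30] -> pop 7, enqueue [none], visited so far: [32, 17, 40, 14, 26, 7]
  queue [23, 30] -> pop 23, enqueue [19], visited so far: [32, 17, 40, 14, 26, 7, 23]
  queue [30, 19] -> pop 30, enqueue [none], visited so far: [32, 17, 40, 14, 26, 7, 23, 30]
  queue [19] -> pop 19, enqueue [none], visited so far: [32, 17, 40, 14, 26, 7, 23, 30, 19]
Result: [32, 17, 40, 14, 26, 7, 23, 30, 19]


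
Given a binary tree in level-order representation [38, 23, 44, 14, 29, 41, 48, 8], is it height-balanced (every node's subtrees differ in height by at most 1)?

Tree (level-order array): [38, 23, 44, 14, 29, 41, 48, 8]
Definition: a tree is height-balanced if, at every node, |h(left) - h(right)| <= 1 (empty subtree has height -1).
Bottom-up per-node check:
  node 8: h_left=-1, h_right=-1, diff=0 [OK], height=0
  node 14: h_left=0, h_right=-1, diff=1 [OK], height=1
  node 29: h_left=-1, h_right=-1, diff=0 [OK], height=0
  node 23: h_left=1, h_right=0, diff=1 [OK], height=2
  node 41: h_left=-1, h_right=-1, diff=0 [OK], height=0
  node 48: h_left=-1, h_right=-1, diff=0 [OK], height=0
  node 44: h_left=0, h_right=0, diff=0 [OK], height=1
  node 38: h_left=2, h_right=1, diff=1 [OK], height=3
All nodes satisfy the balance condition.
Result: Balanced


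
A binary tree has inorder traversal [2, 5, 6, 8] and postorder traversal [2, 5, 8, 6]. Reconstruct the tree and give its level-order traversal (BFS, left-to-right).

Inorder:   [2, 5, 6, 8]
Postorder: [2, 5, 8, 6]
Algorithm: postorder visits root last, so walk postorder right-to-left;
each value is the root of the current inorder slice — split it at that
value, recurse on the right subtree first, then the left.
Recursive splits:
  root=6; inorder splits into left=[2, 5], right=[8]
  root=8; inorder splits into left=[], right=[]
  root=5; inorder splits into left=[2], right=[]
  root=2; inorder splits into left=[], right=[]
Reconstructed level-order: [6, 5, 8, 2]


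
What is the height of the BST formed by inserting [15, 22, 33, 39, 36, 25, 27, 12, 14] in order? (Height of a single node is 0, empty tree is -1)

Insertion order: [15, 22, 33, 39, 36, 25, 27, 12, 14]
Tree (level-order array): [15, 12, 22, None, 14, None, 33, None, None, 25, 39, None, 27, 36]
Compute height bottom-up (empty subtree = -1):
  height(14) = 1 + max(-1, -1) = 0
  height(12) = 1 + max(-1, 0) = 1
  height(27) = 1 + max(-1, -1) = 0
  height(25) = 1 + max(-1, 0) = 1
  height(36) = 1 + max(-1, -1) = 0
  height(39) = 1 + max(0, -1) = 1
  height(33) = 1 + max(1, 1) = 2
  height(22) = 1 + max(-1, 2) = 3
  height(15) = 1 + max(1, 3) = 4
Height = 4


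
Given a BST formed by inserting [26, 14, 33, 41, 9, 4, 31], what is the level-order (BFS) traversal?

Tree insertion order: [26, 14, 33, 41, 9, 4, 31]
Tree (level-order array): [26, 14, 33, 9, None, 31, 41, 4]
BFS from the root, enqueuing left then right child of each popped node:
  queue [26] -> pop 26, enqueue [14, 33], visited so far: [26]
  queue [14, 33] -> pop 14, enqueue [9], visited so far: [26, 14]
  queue [33, 9] -> pop 33, enqueue [31, 41], visited so far: [26, 14, 33]
  queue [9, 31, 41] -> pop 9, enqueue [4], visited so far: [26, 14, 33, 9]
  queue [31, 41, 4] -> pop 31, enqueue [none], visited so far: [26, 14, 33, 9, 31]
  queue [41, 4] -> pop 41, enqueue [none], visited so far: [26, 14, 33, 9, 31, 41]
  queue [4] -> pop 4, enqueue [none], visited so far: [26, 14, 33, 9, 31, 41, 4]
Result: [26, 14, 33, 9, 31, 41, 4]


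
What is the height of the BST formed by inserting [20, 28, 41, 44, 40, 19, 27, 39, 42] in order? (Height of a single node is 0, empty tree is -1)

Insertion order: [20, 28, 41, 44, 40, 19, 27, 39, 42]
Tree (level-order array): [20, 19, 28, None, None, 27, 41, None, None, 40, 44, 39, None, 42]
Compute height bottom-up (empty subtree = -1):
  height(19) = 1 + max(-1, -1) = 0
  height(27) = 1 + max(-1, -1) = 0
  height(39) = 1 + max(-1, -1) = 0
  height(40) = 1 + max(0, -1) = 1
  height(42) = 1 + max(-1, -1) = 0
  height(44) = 1 + max(0, -1) = 1
  height(41) = 1 + max(1, 1) = 2
  height(28) = 1 + max(0, 2) = 3
  height(20) = 1 + max(0, 3) = 4
Height = 4


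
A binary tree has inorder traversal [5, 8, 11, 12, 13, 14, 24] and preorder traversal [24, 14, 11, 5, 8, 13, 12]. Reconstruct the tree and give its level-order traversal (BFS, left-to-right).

Inorder:  [5, 8, 11, 12, 13, 14, 24]
Preorder: [24, 14, 11, 5, 8, 13, 12]
Algorithm: preorder visits root first, so consume preorder in order;
for each root, split the current inorder slice at that value into
left-subtree inorder and right-subtree inorder, then recurse.
Recursive splits:
  root=24; inorder splits into left=[5, 8, 11, 12, 13, 14], right=[]
  root=14; inorder splits into left=[5, 8, 11, 12, 13], right=[]
  root=11; inorder splits into left=[5, 8], right=[12, 13]
  root=5; inorder splits into left=[], right=[8]
  root=8; inorder splits into left=[], right=[]
  root=13; inorder splits into left=[12], right=[]
  root=12; inorder splits into left=[], right=[]
Reconstructed level-order: [24, 14, 11, 5, 13, 8, 12]


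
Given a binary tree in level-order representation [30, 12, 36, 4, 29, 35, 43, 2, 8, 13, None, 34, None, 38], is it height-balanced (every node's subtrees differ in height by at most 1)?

Tree (level-order array): [30, 12, 36, 4, 29, 35, 43, 2, 8, 13, None, 34, None, 38]
Definition: a tree is height-balanced if, at every node, |h(left) - h(right)| <= 1 (empty subtree has height -1).
Bottom-up per-node check:
  node 2: h_left=-1, h_right=-1, diff=0 [OK], height=0
  node 8: h_left=-1, h_right=-1, diff=0 [OK], height=0
  node 4: h_left=0, h_right=0, diff=0 [OK], height=1
  node 13: h_left=-1, h_right=-1, diff=0 [OK], height=0
  node 29: h_left=0, h_right=-1, diff=1 [OK], height=1
  node 12: h_left=1, h_right=1, diff=0 [OK], height=2
  node 34: h_left=-1, h_right=-1, diff=0 [OK], height=0
  node 35: h_left=0, h_right=-1, diff=1 [OK], height=1
  node 38: h_left=-1, h_right=-1, diff=0 [OK], height=0
  node 43: h_left=0, h_right=-1, diff=1 [OK], height=1
  node 36: h_left=1, h_right=1, diff=0 [OK], height=2
  node 30: h_left=2, h_right=2, diff=0 [OK], height=3
All nodes satisfy the balance condition.
Result: Balanced


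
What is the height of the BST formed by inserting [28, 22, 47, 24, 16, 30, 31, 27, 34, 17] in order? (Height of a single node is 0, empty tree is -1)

Insertion order: [28, 22, 47, 24, 16, 30, 31, 27, 34, 17]
Tree (level-order array): [28, 22, 47, 16, 24, 30, None, None, 17, None, 27, None, 31, None, None, None, None, None, 34]
Compute height bottom-up (empty subtree = -1):
  height(17) = 1 + max(-1, -1) = 0
  height(16) = 1 + max(-1, 0) = 1
  height(27) = 1 + max(-1, -1) = 0
  height(24) = 1 + max(-1, 0) = 1
  height(22) = 1 + max(1, 1) = 2
  height(34) = 1 + max(-1, -1) = 0
  height(31) = 1 + max(-1, 0) = 1
  height(30) = 1 + max(-1, 1) = 2
  height(47) = 1 + max(2, -1) = 3
  height(28) = 1 + max(2, 3) = 4
Height = 4


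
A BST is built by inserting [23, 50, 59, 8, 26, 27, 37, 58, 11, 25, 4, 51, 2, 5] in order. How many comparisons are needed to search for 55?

Search path for 55: 23 -> 50 -> 59 -> 58 -> 51
Found: False
Comparisons: 5


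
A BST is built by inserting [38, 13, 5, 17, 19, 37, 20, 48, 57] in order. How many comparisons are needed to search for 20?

Search path for 20: 38 -> 13 -> 17 -> 19 -> 37 -> 20
Found: True
Comparisons: 6


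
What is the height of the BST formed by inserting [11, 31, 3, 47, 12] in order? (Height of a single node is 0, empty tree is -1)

Insertion order: [11, 31, 3, 47, 12]
Tree (level-order array): [11, 3, 31, None, None, 12, 47]
Compute height bottom-up (empty subtree = -1):
  height(3) = 1 + max(-1, -1) = 0
  height(12) = 1 + max(-1, -1) = 0
  height(47) = 1 + max(-1, -1) = 0
  height(31) = 1 + max(0, 0) = 1
  height(11) = 1 + max(0, 1) = 2
Height = 2


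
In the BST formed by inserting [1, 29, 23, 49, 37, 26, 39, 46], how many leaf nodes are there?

Tree built from: [1, 29, 23, 49, 37, 26, 39, 46]
Tree (level-order array): [1, None, 29, 23, 49, None, 26, 37, None, None, None, None, 39, None, 46]
Rule: A leaf has 0 children.
Per-node child counts:
  node 1: 1 child(ren)
  node 29: 2 child(ren)
  node 23: 1 child(ren)
  node 26: 0 child(ren)
  node 49: 1 child(ren)
  node 37: 1 child(ren)
  node 39: 1 child(ren)
  node 46: 0 child(ren)
Matching nodes: [26, 46]
Count of leaf nodes: 2


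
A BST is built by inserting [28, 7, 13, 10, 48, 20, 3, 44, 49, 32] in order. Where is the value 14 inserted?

Starting tree (level order): [28, 7, 48, 3, 13, 44, 49, None, None, 10, 20, 32]
Insertion path: 28 -> 7 -> 13 -> 20
Result: insert 14 as left child of 20
Final tree (level order): [28, 7, 48, 3, 13, 44, 49, None, None, 10, 20, 32, None, None, None, None, None, 14]


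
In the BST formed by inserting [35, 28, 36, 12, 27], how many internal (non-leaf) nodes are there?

Tree built from: [35, 28, 36, 12, 27]
Tree (level-order array): [35, 28, 36, 12, None, None, None, None, 27]
Rule: An internal node has at least one child.
Per-node child counts:
  node 35: 2 child(ren)
  node 28: 1 child(ren)
  node 12: 1 child(ren)
  node 27: 0 child(ren)
  node 36: 0 child(ren)
Matching nodes: [35, 28, 12]
Count of internal (non-leaf) nodes: 3


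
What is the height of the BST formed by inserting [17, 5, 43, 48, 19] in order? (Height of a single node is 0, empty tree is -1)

Insertion order: [17, 5, 43, 48, 19]
Tree (level-order array): [17, 5, 43, None, None, 19, 48]
Compute height bottom-up (empty subtree = -1):
  height(5) = 1 + max(-1, -1) = 0
  height(19) = 1 + max(-1, -1) = 0
  height(48) = 1 + max(-1, -1) = 0
  height(43) = 1 + max(0, 0) = 1
  height(17) = 1 + max(0, 1) = 2
Height = 2


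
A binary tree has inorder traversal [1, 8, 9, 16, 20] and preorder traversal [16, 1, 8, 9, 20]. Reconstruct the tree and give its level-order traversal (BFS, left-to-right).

Inorder:  [1, 8, 9, 16, 20]
Preorder: [16, 1, 8, 9, 20]
Algorithm: preorder visits root first, so consume preorder in order;
for each root, split the current inorder slice at that value into
left-subtree inorder and right-subtree inorder, then recurse.
Recursive splits:
  root=16; inorder splits into left=[1, 8, 9], right=[20]
  root=1; inorder splits into left=[], right=[8, 9]
  root=8; inorder splits into left=[], right=[9]
  root=9; inorder splits into left=[], right=[]
  root=20; inorder splits into left=[], right=[]
Reconstructed level-order: [16, 1, 20, 8, 9]


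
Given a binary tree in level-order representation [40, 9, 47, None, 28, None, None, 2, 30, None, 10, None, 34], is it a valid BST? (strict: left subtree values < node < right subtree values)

Level-order array: [40, 9, 47, None, 28, None, None, 2, 30, None, 10, None, 34]
Validate using subtree bounds (lo, hi): at each node, require lo < value < hi,
then recurse left with hi=value and right with lo=value.
Preorder trace (stopping at first violation):
  at node 40 with bounds (-inf, +inf): OK
  at node 9 with bounds (-inf, 40): OK
  at node 28 with bounds (9, 40): OK
  at node 2 with bounds (9, 28): VIOLATION
Node 2 violates its bound: not (9 < 2 < 28).
Result: Not a valid BST


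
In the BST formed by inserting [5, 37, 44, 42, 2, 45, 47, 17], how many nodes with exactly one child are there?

Tree built from: [5, 37, 44, 42, 2, 45, 47, 17]
Tree (level-order array): [5, 2, 37, None, None, 17, 44, None, None, 42, 45, None, None, None, 47]
Rule: These are nodes with exactly 1 non-null child.
Per-node child counts:
  node 5: 2 child(ren)
  node 2: 0 child(ren)
  node 37: 2 child(ren)
  node 17: 0 child(ren)
  node 44: 2 child(ren)
  node 42: 0 child(ren)
  node 45: 1 child(ren)
  node 47: 0 child(ren)
Matching nodes: [45]
Count of nodes with exactly one child: 1


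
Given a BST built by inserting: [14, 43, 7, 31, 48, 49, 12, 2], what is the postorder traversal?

Tree insertion order: [14, 43, 7, 31, 48, 49, 12, 2]
Tree (level-order array): [14, 7, 43, 2, 12, 31, 48, None, None, None, None, None, None, None, 49]
Postorder traversal: [2, 12, 7, 31, 49, 48, 43, 14]


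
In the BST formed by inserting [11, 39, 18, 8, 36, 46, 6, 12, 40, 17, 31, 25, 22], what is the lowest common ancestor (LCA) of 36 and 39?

Tree insertion order: [11, 39, 18, 8, 36, 46, 6, 12, 40, 17, 31, 25, 22]
Tree (level-order array): [11, 8, 39, 6, None, 18, 46, None, None, 12, 36, 40, None, None, 17, 31, None, None, None, None, None, 25, None, 22]
In a BST, the LCA of p=36, q=39 is the first node v on the
root-to-leaf path with p <= v <= q (go left if both < v, right if both > v).
Walk from root:
  at 11: both 36 and 39 > 11, go right
  at 39: 36 <= 39 <= 39, this is the LCA
LCA = 39


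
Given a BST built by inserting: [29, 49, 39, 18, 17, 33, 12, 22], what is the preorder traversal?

Tree insertion order: [29, 49, 39, 18, 17, 33, 12, 22]
Tree (level-order array): [29, 18, 49, 17, 22, 39, None, 12, None, None, None, 33]
Preorder traversal: [29, 18, 17, 12, 22, 49, 39, 33]


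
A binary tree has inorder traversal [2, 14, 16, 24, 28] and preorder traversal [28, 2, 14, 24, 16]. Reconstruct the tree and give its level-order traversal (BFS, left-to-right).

Inorder:  [2, 14, 16, 24, 28]
Preorder: [28, 2, 14, 24, 16]
Algorithm: preorder visits root first, so consume preorder in order;
for each root, split the current inorder slice at that value into
left-subtree inorder and right-subtree inorder, then recurse.
Recursive splits:
  root=28; inorder splits into left=[2, 14, 16, 24], right=[]
  root=2; inorder splits into left=[], right=[14, 16, 24]
  root=14; inorder splits into left=[], right=[16, 24]
  root=24; inorder splits into left=[16], right=[]
  root=16; inorder splits into left=[], right=[]
Reconstructed level-order: [28, 2, 14, 24, 16]


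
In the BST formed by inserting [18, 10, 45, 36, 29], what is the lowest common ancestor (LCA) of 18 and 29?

Tree insertion order: [18, 10, 45, 36, 29]
Tree (level-order array): [18, 10, 45, None, None, 36, None, 29]
In a BST, the LCA of p=18, q=29 is the first node v on the
root-to-leaf path with p <= v <= q (go left if both < v, right if both > v).
Walk from root:
  at 18: 18 <= 18 <= 29, this is the LCA
LCA = 18


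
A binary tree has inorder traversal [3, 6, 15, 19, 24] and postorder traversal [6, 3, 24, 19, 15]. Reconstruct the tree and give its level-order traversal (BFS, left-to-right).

Inorder:   [3, 6, 15, 19, 24]
Postorder: [6, 3, 24, 19, 15]
Algorithm: postorder visits root last, so walk postorder right-to-left;
each value is the root of the current inorder slice — split it at that
value, recurse on the right subtree first, then the left.
Recursive splits:
  root=15; inorder splits into left=[3, 6], right=[19, 24]
  root=19; inorder splits into left=[], right=[24]
  root=24; inorder splits into left=[], right=[]
  root=3; inorder splits into left=[], right=[6]
  root=6; inorder splits into left=[], right=[]
Reconstructed level-order: [15, 3, 19, 6, 24]


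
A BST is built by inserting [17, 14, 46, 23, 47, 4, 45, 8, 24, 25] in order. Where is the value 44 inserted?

Starting tree (level order): [17, 14, 46, 4, None, 23, 47, None, 8, None, 45, None, None, None, None, 24, None, None, 25]
Insertion path: 17 -> 46 -> 23 -> 45 -> 24 -> 25
Result: insert 44 as right child of 25
Final tree (level order): [17, 14, 46, 4, None, 23, 47, None, 8, None, 45, None, None, None, None, 24, None, None, 25, None, 44]


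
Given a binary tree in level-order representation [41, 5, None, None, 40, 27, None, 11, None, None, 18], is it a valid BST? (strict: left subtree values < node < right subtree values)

Level-order array: [41, 5, None, None, 40, 27, None, 11, None, None, 18]
Validate using subtree bounds (lo, hi): at each node, require lo < value < hi,
then recurse left with hi=value and right with lo=value.
Preorder trace (stopping at first violation):
  at node 41 with bounds (-inf, +inf): OK
  at node 5 with bounds (-inf, 41): OK
  at node 40 with bounds (5, 41): OK
  at node 27 with bounds (5, 40): OK
  at node 11 with bounds (5, 27): OK
  at node 18 with bounds (11, 27): OK
No violation found at any node.
Result: Valid BST


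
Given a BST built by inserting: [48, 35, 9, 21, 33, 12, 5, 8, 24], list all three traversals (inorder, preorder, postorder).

Tree insertion order: [48, 35, 9, 21, 33, 12, 5, 8, 24]
Tree (level-order array): [48, 35, None, 9, None, 5, 21, None, 8, 12, 33, None, None, None, None, 24]
Inorder (L, root, R): [5, 8, 9, 12, 21, 24, 33, 35, 48]
Preorder (root, L, R): [48, 35, 9, 5, 8, 21, 12, 33, 24]
Postorder (L, R, root): [8, 5, 12, 24, 33, 21, 9, 35, 48]


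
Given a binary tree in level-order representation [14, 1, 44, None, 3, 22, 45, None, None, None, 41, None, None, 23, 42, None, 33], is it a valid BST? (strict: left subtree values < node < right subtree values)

Level-order array: [14, 1, 44, None, 3, 22, 45, None, None, None, 41, None, None, 23, 42, None, 33]
Validate using subtree bounds (lo, hi): at each node, require lo < value < hi,
then recurse left with hi=value and right with lo=value.
Preorder trace (stopping at first violation):
  at node 14 with bounds (-inf, +inf): OK
  at node 1 with bounds (-inf, 14): OK
  at node 3 with bounds (1, 14): OK
  at node 44 with bounds (14, +inf): OK
  at node 22 with bounds (14, 44): OK
  at node 41 with bounds (22, 44): OK
  at node 23 with bounds (22, 41): OK
  at node 33 with bounds (23, 41): OK
  at node 42 with bounds (41, 44): OK
  at node 45 with bounds (44, +inf): OK
No violation found at any node.
Result: Valid BST


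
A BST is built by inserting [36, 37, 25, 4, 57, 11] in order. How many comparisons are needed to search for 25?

Search path for 25: 36 -> 25
Found: True
Comparisons: 2


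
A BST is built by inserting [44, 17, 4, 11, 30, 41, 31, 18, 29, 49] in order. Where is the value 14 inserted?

Starting tree (level order): [44, 17, 49, 4, 30, None, None, None, 11, 18, 41, None, None, None, 29, 31]
Insertion path: 44 -> 17 -> 4 -> 11
Result: insert 14 as right child of 11
Final tree (level order): [44, 17, 49, 4, 30, None, None, None, 11, 18, 41, None, 14, None, 29, 31]
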